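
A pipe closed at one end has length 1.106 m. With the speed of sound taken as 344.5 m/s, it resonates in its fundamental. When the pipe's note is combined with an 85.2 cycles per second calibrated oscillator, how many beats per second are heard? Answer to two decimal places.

Closed pipe (odd harmonics): f_n = n·v/(4L) = 1·344.5/(4·1.106) = 77.8707 Hz.
f_beat = |77.8707 − 85.2| = 7.33 Hz.

7.33 Hz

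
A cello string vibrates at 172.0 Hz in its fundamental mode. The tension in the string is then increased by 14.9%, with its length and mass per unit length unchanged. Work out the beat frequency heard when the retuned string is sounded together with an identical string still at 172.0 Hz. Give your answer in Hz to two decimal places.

For a string, f ∝ √T, so the new frequency is 172.0·√1.149 = 184.3692 Hz.
f_beat = |184.3692 − 172.0| = 12.37 Hz.

12.37 Hz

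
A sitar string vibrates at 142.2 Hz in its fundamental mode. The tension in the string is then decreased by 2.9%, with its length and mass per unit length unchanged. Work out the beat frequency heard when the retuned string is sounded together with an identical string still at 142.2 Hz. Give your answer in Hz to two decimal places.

2.08 Hz

For a string, f ∝ √T, so the new frequency is 142.2·√0.971 = 140.1229 Hz.
f_beat = |140.1229 − 142.2| = 2.08 Hz.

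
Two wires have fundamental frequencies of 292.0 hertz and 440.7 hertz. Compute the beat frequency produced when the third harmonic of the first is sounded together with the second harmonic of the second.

Third harmonic of the first: 3·292.0 = 876.0 Hz.
Second harmonic of the second: 2·440.7 = 881.4 Hz.
f_beat = |876.0 − 881.4| = 5.4 Hz.

5.4 Hz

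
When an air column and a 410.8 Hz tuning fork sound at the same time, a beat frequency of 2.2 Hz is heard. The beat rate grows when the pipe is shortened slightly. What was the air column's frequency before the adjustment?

413 Hz

|f − 410.8| = 2.2, so the air column was at either 408.6 Hz or 413 Hz.
A shorter pipe has a higher fundamental; the adjustment raises the air column's frequency.
The beat rate rose, so the adjustment moved the air column further from 410.8 Hz — it was already above the reference.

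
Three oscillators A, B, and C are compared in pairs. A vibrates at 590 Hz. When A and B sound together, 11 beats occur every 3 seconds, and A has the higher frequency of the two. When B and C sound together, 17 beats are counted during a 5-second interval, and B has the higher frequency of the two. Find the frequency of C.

A–B: Beat frequency = 11/3 = 3.6667 Hz.
B is below A, so f_B = 590 − 3.6667 = 586.3333 Hz.
B–C: Beat frequency = 17/5 = 3.4 Hz.
C is below B, so f_C = 586.3333 − 3.4 = 582.9333 Hz.

582.9333 Hz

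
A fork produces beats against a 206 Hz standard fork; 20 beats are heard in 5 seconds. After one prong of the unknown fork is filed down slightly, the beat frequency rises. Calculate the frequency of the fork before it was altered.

Beat frequency = 20/5 = 4 Hz.
|f − 206| = 4, so the fork was at either 202 Hz or 210 Hz.
Filing a prong removes mass and raises the fork's frequency; the adjustment raises the fork's frequency.
The beat rate rose, so the adjustment moved the fork further from 206 Hz — it was already above the reference.

210 Hz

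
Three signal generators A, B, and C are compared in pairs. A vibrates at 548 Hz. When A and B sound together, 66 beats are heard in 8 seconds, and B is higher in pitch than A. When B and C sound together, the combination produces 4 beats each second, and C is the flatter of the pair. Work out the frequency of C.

A–B: Beat frequency = 66/8 = 8.25 Hz.
B is above A, so f_B = 548 + 8.25 = 556.25 Hz.
C is below B, so f_C = 556.25 − 4 = 552.25 Hz.

552.25 Hz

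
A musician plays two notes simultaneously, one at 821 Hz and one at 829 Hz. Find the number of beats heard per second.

f_beat = |f₁ − f₂|.
|821 − 829| = 8 Hz.

8 Hz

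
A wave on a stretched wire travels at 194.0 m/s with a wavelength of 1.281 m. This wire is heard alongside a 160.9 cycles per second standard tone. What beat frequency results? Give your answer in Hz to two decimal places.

Source frequency f = v/λ = 194.0/1.281 = 151.4442 Hz.
f_beat = |151.4442 − 160.9| = 9.46 Hz.

9.46 Hz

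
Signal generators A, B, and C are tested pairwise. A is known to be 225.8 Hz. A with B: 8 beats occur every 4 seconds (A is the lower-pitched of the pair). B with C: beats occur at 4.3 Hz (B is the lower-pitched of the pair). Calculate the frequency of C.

A–B: Beat frequency = 8/4 = 2 Hz.
B is above A, so f_B = 225.8 + 2 = 227.8 Hz.
C is above B, so f_C = 227.8 + 4.3 = 232.1 Hz.

232.1 Hz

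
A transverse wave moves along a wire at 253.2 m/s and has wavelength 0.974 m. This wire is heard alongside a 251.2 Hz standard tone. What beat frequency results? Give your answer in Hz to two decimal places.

8.76 Hz

Source frequency f = v/λ = 253.2/0.974 = 259.9589 Hz.
f_beat = |259.9589 − 251.2| = 8.76 Hz.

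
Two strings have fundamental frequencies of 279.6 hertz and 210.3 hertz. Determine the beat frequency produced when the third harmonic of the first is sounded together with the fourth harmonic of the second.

2.4 Hz

Third harmonic of the first: 3·279.6 = 838.8 Hz.
Fourth harmonic of the second: 4·210.3 = 841.2 Hz.
f_beat = |838.8 − 841.2| = 2.4 Hz.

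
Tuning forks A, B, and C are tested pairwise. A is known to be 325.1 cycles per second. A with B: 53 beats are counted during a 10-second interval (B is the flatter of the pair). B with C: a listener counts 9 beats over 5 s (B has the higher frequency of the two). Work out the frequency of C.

318 Hz

A–B: Beat frequency = 53/10 = 5.3 Hz.
B is below A, so f_B = 325.1 − 5.3 = 319.8 Hz.
B–C: Beat frequency = 9/5 = 1.8 Hz.
C is below B, so f_C = 319.8 − 1.8 = 318 Hz.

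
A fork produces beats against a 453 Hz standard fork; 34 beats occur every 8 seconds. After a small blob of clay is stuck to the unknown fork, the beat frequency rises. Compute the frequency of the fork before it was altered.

Beat frequency = 34/8 = 4.25 Hz.
|f − 453| = 4.25, so the fork was at either 448.75 Hz or 457.25 Hz.
Adding mass to a fork lowers its frequency; the adjustment lowers the fork's frequency.
The beat rate rose, so the adjustment moved the fork further from 453 Hz — it was already below the reference.

448.75 Hz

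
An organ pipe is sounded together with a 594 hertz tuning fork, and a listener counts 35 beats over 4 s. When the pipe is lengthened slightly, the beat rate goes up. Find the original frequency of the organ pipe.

Beat frequency = 35/4 = 8.75 Hz.
|f − 594| = 8.75, so the organ pipe was at either 585.25 Hz or 602.75 Hz.
A longer pipe has a lower fundamental; the adjustment lowers the organ pipe's frequency.
The beat rate rose, so the adjustment moved the organ pipe further from 594 Hz — it was already below the reference.

585.25 Hz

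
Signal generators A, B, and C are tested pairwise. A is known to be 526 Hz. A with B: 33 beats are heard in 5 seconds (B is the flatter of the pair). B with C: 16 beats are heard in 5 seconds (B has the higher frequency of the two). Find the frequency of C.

516.2 Hz

A–B: Beat frequency = 33/5 = 6.6 Hz.
B is below A, so f_B = 526 − 6.6 = 519.4 Hz.
B–C: Beat frequency = 16/5 = 3.2 Hz.
C is below B, so f_C = 519.4 − 3.2 = 516.2 Hz.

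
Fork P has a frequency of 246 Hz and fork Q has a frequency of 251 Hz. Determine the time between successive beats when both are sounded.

f_beat = |246 − 251| = 5 Hz.
Beat period T = 1 / f_beat = 1 / 5 s.

0.200 s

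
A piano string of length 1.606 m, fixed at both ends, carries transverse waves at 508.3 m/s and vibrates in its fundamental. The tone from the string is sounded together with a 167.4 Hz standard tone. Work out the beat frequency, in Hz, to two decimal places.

9.15 Hz

For a string fixed at both ends, f_n = n·v/(2L) = 1·508.3/(2·1.606) = 158.2503 Hz.
f_beat = |158.2503 − 167.4| = 9.15 Hz.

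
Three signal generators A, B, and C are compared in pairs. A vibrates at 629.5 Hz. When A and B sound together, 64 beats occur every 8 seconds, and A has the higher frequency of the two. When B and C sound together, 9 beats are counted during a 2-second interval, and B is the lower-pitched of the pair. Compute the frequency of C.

626 Hz

A–B: Beat frequency = 64/8 = 8 Hz.
B is below A, so f_B = 629.5 − 8 = 621.5 Hz.
B–C: Beat frequency = 9/2 = 4.5 Hz.
C is above B, so f_C = 621.5 + 4.5 = 626 Hz.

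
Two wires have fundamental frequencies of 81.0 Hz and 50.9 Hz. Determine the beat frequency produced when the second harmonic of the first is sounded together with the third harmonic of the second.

Second harmonic of the first: 2·81.0 = 162.0 Hz.
Third harmonic of the second: 3·50.9 = 152.7 Hz.
f_beat = |162.0 − 152.7| = 9.3 Hz.

9.3 Hz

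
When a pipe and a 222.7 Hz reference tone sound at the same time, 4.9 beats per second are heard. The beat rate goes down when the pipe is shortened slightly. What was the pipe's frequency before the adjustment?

217.8 Hz

|f − 222.7| = 4.9, so the pipe was at either 217.8 Hz or 227.6 Hz.
A shorter pipe has a higher fundamental; the adjustment raises the pipe's frequency.
The beat rate fell, so the adjustment moved the pipe toward 222.7 Hz — it must have started below the reference.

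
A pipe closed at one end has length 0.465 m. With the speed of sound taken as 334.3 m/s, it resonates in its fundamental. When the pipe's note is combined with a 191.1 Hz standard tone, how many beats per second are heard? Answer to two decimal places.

Closed pipe (odd harmonics): f_n = n·v/(4L) = 1·334.3/(4·0.465) = 179.7312 Hz.
f_beat = |179.7312 − 191.1| = 11.37 Hz.

11.37 Hz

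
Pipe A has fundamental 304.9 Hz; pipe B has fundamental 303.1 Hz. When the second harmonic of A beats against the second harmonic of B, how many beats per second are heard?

3.6 Hz

Second harmonic of the first: 2·304.9 = 609.8 Hz.
Second harmonic of the second: 2·303.1 = 606.2 Hz.
f_beat = |609.8 − 606.2| = 3.6 Hz.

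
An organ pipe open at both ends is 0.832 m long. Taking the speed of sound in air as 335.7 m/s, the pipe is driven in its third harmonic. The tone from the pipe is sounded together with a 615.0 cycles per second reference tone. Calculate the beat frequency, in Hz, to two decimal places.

Open pipe: f_n = n·v/(2L) = 3·335.7/(2·0.832) = 605.2284 Hz.
f_beat = |605.2284 − 615.0| = 9.77 Hz.

9.77 Hz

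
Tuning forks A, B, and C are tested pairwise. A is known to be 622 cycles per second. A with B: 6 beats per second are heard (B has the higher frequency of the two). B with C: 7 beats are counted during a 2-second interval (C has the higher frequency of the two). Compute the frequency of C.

631.5 Hz

B is above A, so f_B = 622 + 6 = 628 Hz.
B–C: Beat frequency = 7/2 = 3.5 Hz.
C is above B, so f_C = 628 + 3.5 = 631.5 Hz.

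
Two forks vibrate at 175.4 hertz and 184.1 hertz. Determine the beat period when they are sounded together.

0.115 s

f_beat = |175.4 − 184.1| = 8.7 Hz.
Beat period T = 1 / f_beat = 1 / 8.7 s.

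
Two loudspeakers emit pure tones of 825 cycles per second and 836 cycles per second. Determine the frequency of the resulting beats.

11 Hz

f_beat = |f₁ − f₂|.
|825 − 836| = 11 Hz.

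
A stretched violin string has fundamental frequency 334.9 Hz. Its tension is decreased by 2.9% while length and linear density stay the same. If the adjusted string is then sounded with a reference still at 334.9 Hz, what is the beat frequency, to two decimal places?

For a string, f ∝ √T, so the new frequency is 334.9·√0.971 = 330.0082 Hz.
f_beat = |330.0082 − 334.9| = 4.89 Hz.

4.89 Hz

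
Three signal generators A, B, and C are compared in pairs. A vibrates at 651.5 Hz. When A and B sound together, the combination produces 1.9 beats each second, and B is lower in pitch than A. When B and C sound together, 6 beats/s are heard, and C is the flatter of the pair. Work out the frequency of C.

B is below A, so f_B = 651.5 − 1.9 = 649.6 Hz.
C is below B, so f_C = 649.6 − 6 = 643.6 Hz.

643.6 Hz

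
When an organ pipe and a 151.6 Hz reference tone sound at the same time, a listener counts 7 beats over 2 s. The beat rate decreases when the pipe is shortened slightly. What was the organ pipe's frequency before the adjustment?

Beat frequency = 7/2 = 3.5 Hz.
|f − 151.6| = 3.5, so the organ pipe was at either 148.1 Hz or 155.1 Hz.
A shorter pipe has a higher fundamental; the adjustment raises the organ pipe's frequency.
The beat rate fell, so the adjustment moved the organ pipe toward 151.6 Hz — it must have started below the reference.

148.1 Hz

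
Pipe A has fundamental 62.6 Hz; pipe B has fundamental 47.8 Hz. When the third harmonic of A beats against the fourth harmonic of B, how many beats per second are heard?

3.4 Hz

Third harmonic of the first: 3·62.6 = 187.8 Hz.
Fourth harmonic of the second: 4·47.8 = 191.2 Hz.
f_beat = |187.8 − 191.2| = 3.4 Hz.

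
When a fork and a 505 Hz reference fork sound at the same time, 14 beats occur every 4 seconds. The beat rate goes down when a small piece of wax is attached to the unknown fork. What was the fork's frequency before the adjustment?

508.5 Hz

Beat frequency = 14/4 = 3.5 Hz.
|f − 505| = 3.5, so the fork was at either 501.5 Hz or 508.5 Hz.
Loading a fork with wax lowers its frequency; the adjustment lowers the fork's frequency.
The beat rate fell, so the adjustment moved the fork toward 505 Hz — it must have started above the reference.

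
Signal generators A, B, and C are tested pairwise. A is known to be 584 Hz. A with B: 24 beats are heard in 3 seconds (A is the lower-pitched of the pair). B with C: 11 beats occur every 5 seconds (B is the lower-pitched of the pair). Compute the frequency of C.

A–B: Beat frequency = 24/3 = 8 Hz.
B is above A, so f_B = 584 + 8 = 592 Hz.
B–C: Beat frequency = 11/5 = 2.2 Hz.
C is above B, so f_C = 592 + 2.2 = 594.2 Hz.

594.2 Hz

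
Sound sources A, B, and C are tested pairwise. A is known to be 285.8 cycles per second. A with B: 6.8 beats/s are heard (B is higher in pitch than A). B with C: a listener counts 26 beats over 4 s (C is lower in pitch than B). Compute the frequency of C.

B is above A, so f_B = 285.8 + 6.8 = 292.6 Hz.
B–C: Beat frequency = 26/4 = 6.5 Hz.
C is below B, so f_C = 292.6 − 6.5 = 286.1 Hz.

286.1 Hz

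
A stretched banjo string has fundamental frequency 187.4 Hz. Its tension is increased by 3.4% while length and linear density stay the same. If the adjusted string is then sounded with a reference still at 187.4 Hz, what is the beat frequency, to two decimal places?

3.16 Hz

For a string, f ∝ √T, so the new frequency is 187.4·√1.034 = 190.5592 Hz.
f_beat = |190.5592 − 187.4| = 3.16 Hz.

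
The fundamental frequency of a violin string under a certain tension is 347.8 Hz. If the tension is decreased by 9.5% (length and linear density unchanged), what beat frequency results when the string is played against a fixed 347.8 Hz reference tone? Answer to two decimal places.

For a string, f ∝ √T, so the new frequency is 347.8·√0.905 = 330.8673 Hz.
f_beat = |330.8673 − 347.8| = 16.93 Hz.

16.93 Hz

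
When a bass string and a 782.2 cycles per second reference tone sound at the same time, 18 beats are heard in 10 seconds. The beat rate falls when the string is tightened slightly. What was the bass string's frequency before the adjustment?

Beat frequency = 18/10 = 1.8 Hz.
|f − 782.2| = 1.8, so the bass string was at either 780.4 Hz or 784 Hz.
Increasing tension raises a string's frequency; the adjustment raises the bass string's frequency.
The beat rate fell, so the adjustment moved the bass string toward 782.2 Hz — it must have started below the reference.

780.4 Hz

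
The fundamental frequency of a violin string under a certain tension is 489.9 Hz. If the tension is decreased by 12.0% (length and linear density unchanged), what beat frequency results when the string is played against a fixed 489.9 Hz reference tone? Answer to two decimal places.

30.33 Hz

For a string, f ∝ √T, so the new frequency is 489.9·√0.880 = 459.5669 Hz.
f_beat = |459.5669 − 489.9| = 30.33 Hz.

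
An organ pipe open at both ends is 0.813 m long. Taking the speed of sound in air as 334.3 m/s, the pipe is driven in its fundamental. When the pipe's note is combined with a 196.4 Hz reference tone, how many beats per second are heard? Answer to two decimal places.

Open pipe: f_n = n·v/(2L) = 1·334.3/(2·0.813) = 205.5966 Hz.
f_beat = |205.5966 − 196.4| = 9.20 Hz.

9.20 Hz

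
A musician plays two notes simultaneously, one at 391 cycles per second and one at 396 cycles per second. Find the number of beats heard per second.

The beat frequency equals the magnitude of the frequency difference.
|391 − 396| = 5 Hz.

5 Hz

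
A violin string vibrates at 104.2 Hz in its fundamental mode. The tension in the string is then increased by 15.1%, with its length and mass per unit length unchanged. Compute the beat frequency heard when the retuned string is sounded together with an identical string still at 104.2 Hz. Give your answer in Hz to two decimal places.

For a string, f ∝ √T, so the new frequency is 104.2·√1.151 = 111.7906 Hz.
f_beat = |111.7906 − 104.2| = 7.59 Hz.

7.59 Hz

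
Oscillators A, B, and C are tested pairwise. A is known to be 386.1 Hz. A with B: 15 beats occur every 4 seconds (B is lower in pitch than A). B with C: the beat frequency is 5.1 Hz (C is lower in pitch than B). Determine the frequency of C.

A–B: Beat frequency = 15/4 = 3.75 Hz.
B is below A, so f_B = 386.1 − 3.75 = 382.35 Hz.
C is below B, so f_C = 382.35 − 5.1 = 377.25 Hz.

377.25 Hz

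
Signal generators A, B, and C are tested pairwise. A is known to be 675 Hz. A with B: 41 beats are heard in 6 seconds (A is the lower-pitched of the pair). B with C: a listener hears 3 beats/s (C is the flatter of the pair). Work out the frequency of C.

A–B: Beat frequency = 41/6 = 6.8333 Hz.
B is above A, so f_B = 675 + 6.8333 = 681.8333 Hz.
C is below B, so f_C = 681.8333 − 3 = 678.8333 Hz.

678.8333 Hz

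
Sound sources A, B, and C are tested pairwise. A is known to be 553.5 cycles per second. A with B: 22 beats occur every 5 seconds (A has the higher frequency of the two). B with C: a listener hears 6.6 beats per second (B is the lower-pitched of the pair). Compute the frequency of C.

A–B: Beat frequency = 22/5 = 4.4 Hz.
B is below A, so f_B = 553.5 − 4.4 = 549.1 Hz.
C is above B, so f_C = 549.1 + 6.6 = 555.7 Hz.

555.7 Hz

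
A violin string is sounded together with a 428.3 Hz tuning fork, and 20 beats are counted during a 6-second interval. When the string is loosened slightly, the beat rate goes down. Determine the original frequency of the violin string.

Beat frequency = 20/6 = 3.3333 Hz.
|f − 428.3| = 3.3333, so the violin string was at either 424.9667 Hz or 431.6333 Hz.
Reducing tension lowers a string's frequency; the adjustment lowers the violin string's frequency.
The beat rate fell, so the adjustment moved the violin string toward 428.3 Hz — it must have started above the reference.

431.6333 Hz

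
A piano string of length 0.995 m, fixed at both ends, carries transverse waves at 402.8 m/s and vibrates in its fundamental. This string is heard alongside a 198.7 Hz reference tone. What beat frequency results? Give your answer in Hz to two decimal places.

3.71 Hz

For a string fixed at both ends, f_n = n·v/(2L) = 1·402.8/(2·0.995) = 202.4121 Hz.
f_beat = |202.4121 − 198.7| = 3.71 Hz.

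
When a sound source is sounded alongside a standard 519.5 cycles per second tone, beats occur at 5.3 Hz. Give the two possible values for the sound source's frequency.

514.2 Hz or 524.8 Hz

|f − 519.5| = 5.3, so f = 519.5 ± 5.3.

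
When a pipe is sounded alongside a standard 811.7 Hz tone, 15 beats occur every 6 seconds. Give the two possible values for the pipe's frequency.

Beat frequency = 15/6 = 2.5 Hz.
|f − 811.7| = 2.5, so f = 811.7 ± 2.5.

809.2 Hz or 814.2 Hz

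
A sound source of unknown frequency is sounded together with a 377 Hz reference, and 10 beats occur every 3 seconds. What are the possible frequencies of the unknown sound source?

373.6667 Hz or 380.3333 Hz

Beat frequency = 10/3 = 3.3333 Hz.
|f − 377| = 3.3333, so f = 377 ± 3.3333.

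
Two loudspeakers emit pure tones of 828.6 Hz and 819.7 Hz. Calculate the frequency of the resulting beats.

8.9 Hz

f_beat = |f₁ − f₂|.
|828.6 − 819.7| = 8.9 Hz.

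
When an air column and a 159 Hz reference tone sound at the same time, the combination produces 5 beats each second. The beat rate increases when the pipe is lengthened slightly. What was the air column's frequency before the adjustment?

154 Hz

|f − 159| = 5, so the air column was at either 154 Hz or 164 Hz.
A longer pipe has a lower fundamental; the adjustment lowers the air column's frequency.
The beat rate rose, so the adjustment moved the air column further from 159 Hz — it was already below the reference.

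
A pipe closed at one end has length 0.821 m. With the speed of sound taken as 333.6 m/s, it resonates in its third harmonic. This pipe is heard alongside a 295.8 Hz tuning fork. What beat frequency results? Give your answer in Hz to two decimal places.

Closed pipe (odd harmonics): f_n = n·v/(4L) = 3·333.6/(4·0.821) = 304.7503 Hz.
f_beat = |304.7503 − 295.8| = 8.95 Hz.

8.95 Hz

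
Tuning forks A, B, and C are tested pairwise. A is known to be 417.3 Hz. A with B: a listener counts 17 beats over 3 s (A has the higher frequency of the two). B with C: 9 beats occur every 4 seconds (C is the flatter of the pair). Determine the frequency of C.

A–B: Beat frequency = 17/3 = 5.6667 Hz.
B is below A, so f_B = 417.3 − 5.6667 = 411.6333 Hz.
B–C: Beat frequency = 9/4 = 2.25 Hz.
C is below B, so f_C = 411.6333 − 2.25 = 409.3833 Hz.

409.3833 Hz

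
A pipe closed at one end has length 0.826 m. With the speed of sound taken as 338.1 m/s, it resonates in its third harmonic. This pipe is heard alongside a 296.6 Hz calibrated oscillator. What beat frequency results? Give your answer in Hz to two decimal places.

Closed pipe (odd harmonics): f_n = n·v/(4L) = 3·338.1/(4·0.826) = 306.9915 Hz.
f_beat = |306.9915 − 296.6| = 10.39 Hz.

10.39 Hz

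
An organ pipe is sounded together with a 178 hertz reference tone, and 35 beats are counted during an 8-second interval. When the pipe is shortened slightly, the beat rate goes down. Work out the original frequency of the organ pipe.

Beat frequency = 35/8 = 4.375 Hz.
|f − 178| = 4.375, so the organ pipe was at either 173.625 Hz or 182.375 Hz.
A shorter pipe has a higher fundamental; the adjustment raises the organ pipe's frequency.
The beat rate fell, so the adjustment moved the organ pipe toward 178 Hz — it must have started below the reference.

173.625 Hz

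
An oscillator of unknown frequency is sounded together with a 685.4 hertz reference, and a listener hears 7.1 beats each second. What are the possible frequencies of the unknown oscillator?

678.3 Hz or 692.5 Hz

|f − 685.4| = 7.1, so f = 685.4 ± 7.1.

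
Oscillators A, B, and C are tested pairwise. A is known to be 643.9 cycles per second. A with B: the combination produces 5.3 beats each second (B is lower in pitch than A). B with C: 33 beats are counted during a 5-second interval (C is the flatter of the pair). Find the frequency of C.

632 Hz

B is below A, so f_B = 643.9 − 5.3 = 638.6 Hz.
B–C: Beat frequency = 33/5 = 6.6 Hz.
C is below B, so f_C = 638.6 − 6.6 = 632 Hz.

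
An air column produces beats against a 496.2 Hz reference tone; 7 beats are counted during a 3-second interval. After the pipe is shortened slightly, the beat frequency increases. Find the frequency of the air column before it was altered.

498.5333 Hz

Beat frequency = 7/3 = 2.3333 Hz.
|f − 496.2| = 2.3333, so the air column was at either 493.8667 Hz or 498.5333 Hz.
A shorter pipe has a higher fundamental; the adjustment raises the air column's frequency.
The beat rate rose, so the adjustment moved the air column further from 496.2 Hz — it was already above the reference.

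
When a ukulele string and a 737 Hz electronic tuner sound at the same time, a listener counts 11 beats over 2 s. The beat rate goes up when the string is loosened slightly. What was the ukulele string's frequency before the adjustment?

Beat frequency = 11/2 = 5.5 Hz.
|f − 737| = 5.5, so the ukulele string was at either 731.5 Hz or 742.5 Hz.
Reducing tension lowers a string's frequency; the adjustment lowers the ukulele string's frequency.
The beat rate rose, so the adjustment moved the ukulele string further from 737 Hz — it was already below the reference.

731.5 Hz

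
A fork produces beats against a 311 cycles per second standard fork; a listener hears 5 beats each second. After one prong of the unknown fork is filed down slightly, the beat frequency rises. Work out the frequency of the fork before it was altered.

|f − 311| = 5, so the fork was at either 306 Hz or 316 Hz.
Filing a prong removes mass and raises the fork's frequency; the adjustment raises the fork's frequency.
The beat rate rose, so the adjustment moved the fork further from 311 Hz — it was already above the reference.

316 Hz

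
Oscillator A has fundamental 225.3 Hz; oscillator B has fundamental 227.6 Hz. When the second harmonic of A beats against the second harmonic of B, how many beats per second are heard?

Second harmonic of the first: 2·225.3 = 450.6 Hz.
Second harmonic of the second: 2·227.6 = 455.2 Hz.
f_beat = |450.6 − 455.2| = 4.6 Hz.

4.6 Hz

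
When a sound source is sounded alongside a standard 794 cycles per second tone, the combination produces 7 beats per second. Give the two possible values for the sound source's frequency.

787 Hz or 801 Hz

|f − 794| = 7, so f = 794 ± 7.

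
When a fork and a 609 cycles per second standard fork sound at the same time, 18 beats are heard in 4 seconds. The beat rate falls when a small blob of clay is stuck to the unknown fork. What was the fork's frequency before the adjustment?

613.5 Hz

Beat frequency = 18/4 = 4.5 Hz.
|f − 609| = 4.5, so the fork was at either 604.5 Hz or 613.5 Hz.
Adding mass to a fork lowers its frequency; the adjustment lowers the fork's frequency.
The beat rate fell, so the adjustment moved the fork toward 609 Hz — it must have started above the reference.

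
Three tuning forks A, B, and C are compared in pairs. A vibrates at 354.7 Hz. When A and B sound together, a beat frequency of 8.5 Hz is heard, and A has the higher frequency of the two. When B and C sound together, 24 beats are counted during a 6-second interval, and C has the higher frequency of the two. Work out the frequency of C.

B is below A, so f_B = 354.7 − 8.5 = 346.2 Hz.
B–C: Beat frequency = 24/6 = 4 Hz.
C is above B, so f_C = 346.2 + 4 = 350.2 Hz.

350.2 Hz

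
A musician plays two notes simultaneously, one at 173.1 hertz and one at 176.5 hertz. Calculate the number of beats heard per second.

Beats arise from superposition of two nearby frequencies; the beat rate is |f₁ − f₂|.
|173.1 − 176.5| = 3.4 Hz.

3.4 Hz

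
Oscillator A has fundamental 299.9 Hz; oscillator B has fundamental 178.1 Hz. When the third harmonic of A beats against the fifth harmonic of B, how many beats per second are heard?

9.2 Hz

Third harmonic of the first: 3·299.9 = 899.7 Hz.
Fifth harmonic of the second: 5·178.1 = 890.5 Hz.
f_beat = |899.7 − 890.5| = 9.2 Hz.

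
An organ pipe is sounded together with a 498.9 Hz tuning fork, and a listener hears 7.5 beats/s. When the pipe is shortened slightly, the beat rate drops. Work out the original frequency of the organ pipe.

491.4 Hz

|f − 498.9| = 7.5, so the organ pipe was at either 491.4 Hz or 506.4 Hz.
A shorter pipe has a higher fundamental; the adjustment raises the organ pipe's frequency.
The beat rate fell, so the adjustment moved the organ pipe toward 498.9 Hz — it must have started below the reference.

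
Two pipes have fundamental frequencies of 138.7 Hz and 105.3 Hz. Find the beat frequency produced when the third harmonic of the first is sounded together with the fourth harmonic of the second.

5.1 Hz

Third harmonic of the first: 3·138.7 = 416.1 Hz.
Fourth harmonic of the second: 4·105.3 = 421.2 Hz.
f_beat = |416.1 − 421.2| = 5.1 Hz.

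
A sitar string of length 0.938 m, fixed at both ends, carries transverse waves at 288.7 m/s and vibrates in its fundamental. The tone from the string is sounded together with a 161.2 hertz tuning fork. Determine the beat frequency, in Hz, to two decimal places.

7.31 Hz

For a string fixed at both ends, f_n = n·v/(2L) = 1·288.7/(2·0.938) = 153.8913 Hz.
f_beat = |153.8913 − 161.2| = 7.31 Hz.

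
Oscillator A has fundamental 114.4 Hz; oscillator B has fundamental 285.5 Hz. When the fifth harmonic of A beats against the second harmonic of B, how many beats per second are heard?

Fifth harmonic of the first: 5·114.4 = 572.0 Hz.
Second harmonic of the second: 2·285.5 = 571.0 Hz.
f_beat = |572.0 − 571.0| = 1.0 Hz.

1.0 Hz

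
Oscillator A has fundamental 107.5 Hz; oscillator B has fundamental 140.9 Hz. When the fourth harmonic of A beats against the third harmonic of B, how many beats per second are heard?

7.3 Hz

Fourth harmonic of the first: 4·107.5 = 430.0 Hz.
Third harmonic of the second: 3·140.9 = 422.7 Hz.
f_beat = |430.0 − 422.7| = 7.3 Hz.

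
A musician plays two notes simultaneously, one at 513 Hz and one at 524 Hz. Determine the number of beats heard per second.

11 Hz

The beat frequency equals the magnitude of the frequency difference.
|513 − 524| = 11 Hz.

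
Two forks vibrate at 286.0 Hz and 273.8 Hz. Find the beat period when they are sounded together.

0.082 s

f_beat = |286.0 − 273.8| = 12.2 Hz.
Beat period T = 1 / f_beat = 1 / 12.2 s.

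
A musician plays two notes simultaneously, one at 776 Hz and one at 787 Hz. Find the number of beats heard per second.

11 Hz

f_beat = |f₁ − f₂|.
|776 − 787| = 11 Hz.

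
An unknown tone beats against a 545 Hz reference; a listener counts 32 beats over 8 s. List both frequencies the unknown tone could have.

541 Hz or 549 Hz

Beat frequency = 32/8 = 4 Hz.
|f − 545| = 4, so f = 545 ± 4.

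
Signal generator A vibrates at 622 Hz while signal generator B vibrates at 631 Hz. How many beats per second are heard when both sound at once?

Beats arise from superposition of two nearby frequencies; the beat rate is |f₁ − f₂|.
|622 − 631| = 9 Hz.

9 Hz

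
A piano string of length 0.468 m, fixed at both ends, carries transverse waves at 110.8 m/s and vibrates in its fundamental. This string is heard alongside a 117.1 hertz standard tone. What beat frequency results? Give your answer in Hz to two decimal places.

1.28 Hz

For a string fixed at both ends, f_n = n·v/(2L) = 1·110.8/(2·0.468) = 118.3761 Hz.
f_beat = |118.3761 − 117.1| = 1.28 Hz.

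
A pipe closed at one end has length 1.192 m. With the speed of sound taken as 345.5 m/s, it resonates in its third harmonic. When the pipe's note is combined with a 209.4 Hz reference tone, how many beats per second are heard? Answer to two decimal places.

Closed pipe (odd harmonics): f_n = n·v/(4L) = 3·345.5/(4·1.192) = 217.3867 Hz.
f_beat = |217.3867 − 209.4| = 7.99 Hz.

7.99 Hz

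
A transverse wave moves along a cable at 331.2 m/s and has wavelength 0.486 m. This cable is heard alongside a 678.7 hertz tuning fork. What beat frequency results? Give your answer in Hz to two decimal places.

2.78 Hz

Source frequency f = v/λ = 331.2/0.486 = 681.4815 Hz.
f_beat = |681.4815 − 678.7| = 2.78 Hz.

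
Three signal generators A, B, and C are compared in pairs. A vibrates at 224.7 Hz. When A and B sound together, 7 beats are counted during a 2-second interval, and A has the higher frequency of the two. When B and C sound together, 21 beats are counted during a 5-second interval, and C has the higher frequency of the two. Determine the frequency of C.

225.4 Hz

A–B: Beat frequency = 7/2 = 3.5 Hz.
B is below A, so f_B = 224.7 − 3.5 = 221.2 Hz.
B–C: Beat frequency = 21/5 = 4.2 Hz.
C is above B, so f_C = 221.2 + 4.2 = 225.4 Hz.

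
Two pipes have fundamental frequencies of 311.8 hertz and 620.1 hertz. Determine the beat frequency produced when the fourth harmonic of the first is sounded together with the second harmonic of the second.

Fourth harmonic of the first: 4·311.8 = 1247.2 Hz.
Second harmonic of the second: 2·620.1 = 1240.2 Hz.
f_beat = |1247.2 − 1240.2| = 7.0 Hz.

7.0 Hz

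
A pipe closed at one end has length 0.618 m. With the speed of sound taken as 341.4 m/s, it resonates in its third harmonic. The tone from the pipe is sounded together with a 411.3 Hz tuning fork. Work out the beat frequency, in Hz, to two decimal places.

Closed pipe (odd harmonics): f_n = n·v/(4L) = 3·341.4/(4·0.618) = 414.3204 Hz.
f_beat = |414.3204 − 411.3| = 3.02 Hz.

3.02 Hz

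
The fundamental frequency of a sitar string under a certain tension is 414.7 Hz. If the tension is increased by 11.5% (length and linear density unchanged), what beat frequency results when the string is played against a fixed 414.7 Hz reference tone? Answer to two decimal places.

For a string, f ∝ √T, so the new frequency is 414.7·√1.115 = 437.8965 Hz.
f_beat = |437.8965 − 414.7| = 23.20 Hz.

23.20 Hz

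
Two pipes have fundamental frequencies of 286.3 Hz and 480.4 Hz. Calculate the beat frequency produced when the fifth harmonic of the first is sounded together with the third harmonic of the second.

Fifth harmonic of the first: 5·286.3 = 1431.5 Hz.
Third harmonic of the second: 3·480.4 = 1441.2 Hz.
f_beat = |1431.5 − 1441.2| = 9.7 Hz.

9.7 Hz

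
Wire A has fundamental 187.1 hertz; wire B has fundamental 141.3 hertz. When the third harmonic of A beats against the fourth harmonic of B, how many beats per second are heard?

3.9 Hz

Third harmonic of the first: 3·187.1 = 561.3 Hz.
Fourth harmonic of the second: 4·141.3 = 565.2 Hz.
f_beat = |561.3 − 565.2| = 3.9 Hz.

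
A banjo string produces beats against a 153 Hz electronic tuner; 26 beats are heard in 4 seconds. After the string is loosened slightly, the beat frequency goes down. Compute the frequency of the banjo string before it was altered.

159.5 Hz

Beat frequency = 26/4 = 6.5 Hz.
|f − 153| = 6.5, so the banjo string was at either 146.5 Hz or 159.5 Hz.
Reducing tension lowers a string's frequency; the adjustment lowers the banjo string's frequency.
The beat rate fell, so the adjustment moved the banjo string toward 153 Hz — it must have started above the reference.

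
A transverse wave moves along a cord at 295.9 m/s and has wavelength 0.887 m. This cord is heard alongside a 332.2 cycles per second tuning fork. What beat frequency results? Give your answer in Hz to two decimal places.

Source frequency f = v/λ = 295.9/0.887 = 333.5964 Hz.
f_beat = |333.5964 − 332.2| = 1.40 Hz.

1.40 Hz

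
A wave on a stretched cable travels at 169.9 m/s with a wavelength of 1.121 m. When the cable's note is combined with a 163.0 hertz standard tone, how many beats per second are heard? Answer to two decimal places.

11.44 Hz

Source frequency f = v/λ = 169.9/1.121 = 151.5611 Hz.
f_beat = |151.5611 − 163.0| = 11.44 Hz.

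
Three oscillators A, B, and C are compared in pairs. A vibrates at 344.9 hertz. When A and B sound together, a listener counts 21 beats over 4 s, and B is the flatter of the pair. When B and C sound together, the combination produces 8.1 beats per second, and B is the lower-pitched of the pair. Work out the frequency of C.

347.75 Hz

A–B: Beat frequency = 21/4 = 5.25 Hz.
B is below A, so f_B = 344.9 − 5.25 = 339.65 Hz.
C is above B, so f_C = 339.65 + 8.1 = 347.75 Hz.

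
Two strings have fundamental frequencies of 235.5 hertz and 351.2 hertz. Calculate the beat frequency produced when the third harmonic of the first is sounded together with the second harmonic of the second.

4.1 Hz

Third harmonic of the first: 3·235.5 = 706.5 Hz.
Second harmonic of the second: 2·351.2 = 702.4 Hz.
f_beat = |706.5 − 702.4| = 4.1 Hz.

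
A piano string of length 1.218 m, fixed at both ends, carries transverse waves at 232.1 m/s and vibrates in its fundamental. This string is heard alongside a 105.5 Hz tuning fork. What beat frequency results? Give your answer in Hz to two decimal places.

For a string fixed at both ends, f_n = n·v/(2L) = 1·232.1/(2·1.218) = 95.2791 Hz.
f_beat = |95.2791 − 105.5| = 10.22 Hz.

10.22 Hz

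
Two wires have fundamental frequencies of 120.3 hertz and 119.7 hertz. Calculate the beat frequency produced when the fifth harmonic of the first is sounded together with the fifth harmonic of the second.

3.0 Hz

Fifth harmonic of the first: 5·120.3 = 601.5 Hz.
Fifth harmonic of the second: 5·119.7 = 598.5 Hz.
f_beat = |601.5 − 598.5| = 3.0 Hz.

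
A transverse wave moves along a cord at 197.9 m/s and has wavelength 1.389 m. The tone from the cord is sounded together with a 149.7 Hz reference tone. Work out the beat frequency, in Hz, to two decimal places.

7.22 Hz

Source frequency f = v/λ = 197.9/1.389 = 142.4766 Hz.
f_beat = |142.4766 − 149.7| = 7.22 Hz.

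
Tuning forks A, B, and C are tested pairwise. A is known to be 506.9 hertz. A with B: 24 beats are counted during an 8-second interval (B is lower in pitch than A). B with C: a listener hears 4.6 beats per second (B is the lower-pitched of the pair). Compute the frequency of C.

A–B: Beat frequency = 24/8 = 3 Hz.
B is below A, so f_B = 506.9 − 3 = 503.9 Hz.
C is above B, so f_C = 503.9 + 4.6 = 508.5 Hz.

508.5 Hz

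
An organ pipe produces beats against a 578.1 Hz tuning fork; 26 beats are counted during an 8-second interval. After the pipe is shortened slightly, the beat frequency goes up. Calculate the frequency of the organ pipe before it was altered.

Beat frequency = 26/8 = 3.25 Hz.
|f − 578.1| = 3.25, so the organ pipe was at either 574.85 Hz or 581.35 Hz.
A shorter pipe has a higher fundamental; the adjustment raises the organ pipe's frequency.
The beat rate rose, so the adjustment moved the organ pipe further from 578.1 Hz — it was already above the reference.

581.35 Hz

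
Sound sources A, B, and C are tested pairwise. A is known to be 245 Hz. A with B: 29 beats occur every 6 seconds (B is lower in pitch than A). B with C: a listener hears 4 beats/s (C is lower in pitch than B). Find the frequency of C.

236.1667 Hz

A–B: Beat frequency = 29/6 = 4.8333 Hz.
B is below A, so f_B = 245 − 4.8333 = 240.1667 Hz.
C is below B, so f_C = 240.1667 − 4 = 236.1667 Hz.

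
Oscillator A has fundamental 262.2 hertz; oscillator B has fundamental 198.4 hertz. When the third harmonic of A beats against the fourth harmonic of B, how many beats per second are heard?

Third harmonic of the first: 3·262.2 = 786.6 Hz.
Fourth harmonic of the second: 4·198.4 = 793.6 Hz.
f_beat = |786.6 − 793.6| = 7.0 Hz.

7.0 Hz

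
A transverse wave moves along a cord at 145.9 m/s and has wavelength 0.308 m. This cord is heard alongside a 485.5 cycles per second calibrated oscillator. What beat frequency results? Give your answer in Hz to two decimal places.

11.80 Hz

Source frequency f = v/λ = 145.9/0.308 = 473.7013 Hz.
f_beat = |473.7013 − 485.5| = 11.80 Hz.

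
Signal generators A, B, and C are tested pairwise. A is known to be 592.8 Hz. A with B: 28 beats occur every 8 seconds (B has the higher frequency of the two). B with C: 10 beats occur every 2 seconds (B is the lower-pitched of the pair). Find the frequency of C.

A–B: Beat frequency = 28/8 = 3.5 Hz.
B is above A, so f_B = 592.8 + 3.5 = 596.3 Hz.
B–C: Beat frequency = 10/2 = 5 Hz.
C is above B, so f_C = 596.3 + 5 = 601.3 Hz.

601.3 Hz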